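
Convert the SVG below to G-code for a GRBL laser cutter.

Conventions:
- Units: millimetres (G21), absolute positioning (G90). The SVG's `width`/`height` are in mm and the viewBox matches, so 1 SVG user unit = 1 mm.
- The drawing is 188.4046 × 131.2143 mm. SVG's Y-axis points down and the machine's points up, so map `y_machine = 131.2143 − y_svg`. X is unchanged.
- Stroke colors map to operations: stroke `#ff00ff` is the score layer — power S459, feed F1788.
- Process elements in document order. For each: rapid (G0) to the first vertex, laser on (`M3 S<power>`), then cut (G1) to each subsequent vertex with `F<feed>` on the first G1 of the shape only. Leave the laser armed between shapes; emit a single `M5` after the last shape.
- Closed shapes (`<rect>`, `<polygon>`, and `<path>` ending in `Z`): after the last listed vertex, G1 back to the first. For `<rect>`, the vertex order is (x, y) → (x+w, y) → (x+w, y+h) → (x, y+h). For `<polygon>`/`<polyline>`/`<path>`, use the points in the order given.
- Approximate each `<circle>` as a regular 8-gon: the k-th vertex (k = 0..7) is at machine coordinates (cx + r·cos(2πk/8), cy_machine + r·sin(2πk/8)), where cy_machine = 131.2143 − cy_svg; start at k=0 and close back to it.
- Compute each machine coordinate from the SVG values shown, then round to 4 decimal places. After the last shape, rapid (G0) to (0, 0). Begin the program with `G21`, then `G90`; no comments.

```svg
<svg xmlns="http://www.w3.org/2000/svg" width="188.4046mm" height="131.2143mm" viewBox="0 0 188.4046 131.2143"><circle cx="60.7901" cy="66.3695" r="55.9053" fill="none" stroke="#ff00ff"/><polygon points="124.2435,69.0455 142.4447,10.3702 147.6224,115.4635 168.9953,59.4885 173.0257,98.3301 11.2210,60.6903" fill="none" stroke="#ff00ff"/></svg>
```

G21
G90
G0 X116.6954 Y64.8448
M3 S459
G1 X100.3211 Y104.3758 F1788
G1 X60.7901 Y120.7501
G1 X21.2591 Y104.3758
G1 X4.8848 Y64.8448
G1 X21.2591 Y25.3138
G1 X60.7901 Y8.9395
G1 X100.3211 Y25.3138
G1 X116.6954 Y64.8448
G0 X124.2435 Y62.1688
M3 S459
G1 X142.4447 Y120.8441 F1788
G1 X147.6224 Y15.7508
G1 X168.9953 Y71.7258
G1 X173.0257 Y32.8842
G1 X11.2210 Y70.5240
G1 X124.2435 Y62.1688
M5
G0 X0.0000 Y0.0000

1 u = 1 mm; y_m = 131.2143 − y.

[1] `<circle>` circle, #ff00ff→score S459 F1788: (116.6954,64.8448) → (100.3211,104.3758) → (60.7901,120.7501) → (21.2591,104.3758) → (4.8848,64.8448) → (21.2591,25.3138) → (60.7901,8.9395) → (100.3211,25.3138) → (116.6954,64.8448) (closed)

[2] `<polygon>` closed polygon, #ff00ff→score S459 F1788: (124.2435,62.1688) → (142.4447,120.8441) → (147.6224,15.7508) → (168.9953,71.7258) → (173.0257,32.8842) → (11.2210,70.5240) → (124.2435,62.1688) (closed)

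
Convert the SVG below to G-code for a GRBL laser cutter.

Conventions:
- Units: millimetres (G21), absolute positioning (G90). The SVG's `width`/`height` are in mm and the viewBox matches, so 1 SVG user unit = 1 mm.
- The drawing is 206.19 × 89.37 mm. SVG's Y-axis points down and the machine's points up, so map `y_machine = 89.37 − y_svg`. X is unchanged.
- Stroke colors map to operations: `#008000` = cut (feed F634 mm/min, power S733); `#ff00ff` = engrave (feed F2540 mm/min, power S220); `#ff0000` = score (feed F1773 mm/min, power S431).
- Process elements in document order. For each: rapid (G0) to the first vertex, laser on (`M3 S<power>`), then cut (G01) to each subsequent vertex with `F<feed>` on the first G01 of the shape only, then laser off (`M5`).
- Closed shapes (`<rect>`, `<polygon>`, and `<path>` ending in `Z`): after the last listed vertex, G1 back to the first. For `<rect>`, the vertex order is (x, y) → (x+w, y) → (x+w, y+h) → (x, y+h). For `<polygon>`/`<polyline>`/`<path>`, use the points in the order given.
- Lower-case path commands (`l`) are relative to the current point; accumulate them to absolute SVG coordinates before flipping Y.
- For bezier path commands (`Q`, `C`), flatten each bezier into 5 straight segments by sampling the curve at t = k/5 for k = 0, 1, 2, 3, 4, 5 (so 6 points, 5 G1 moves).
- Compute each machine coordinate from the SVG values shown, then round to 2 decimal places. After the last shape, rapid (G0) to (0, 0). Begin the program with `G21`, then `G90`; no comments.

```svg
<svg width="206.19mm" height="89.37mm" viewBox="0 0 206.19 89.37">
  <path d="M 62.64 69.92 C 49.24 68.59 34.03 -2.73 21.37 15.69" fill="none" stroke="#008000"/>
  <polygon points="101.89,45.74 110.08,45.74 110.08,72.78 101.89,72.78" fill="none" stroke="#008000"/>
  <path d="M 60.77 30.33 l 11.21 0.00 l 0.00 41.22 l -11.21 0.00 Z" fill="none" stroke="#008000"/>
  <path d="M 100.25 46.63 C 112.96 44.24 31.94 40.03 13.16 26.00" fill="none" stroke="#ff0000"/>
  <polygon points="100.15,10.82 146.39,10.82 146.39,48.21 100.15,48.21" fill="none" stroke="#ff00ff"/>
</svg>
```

G21
G90
G0 X62.64 Y19.45
M3 S733
G01 X54.42 Y27.37 F634
G01 X45.97 Y44.42
G01 X37.51 Y62.93
G01 X29.24 Y75.24
G01 X21.37 Y73.68
M5
G0 X101.89 Y43.63
M3 S733
G01 X110.08 Y43.63 F634
G01 X110.08 Y16.59
G01 X101.89 Y16.59
G01 X101.89 Y43.63
M5
G0 X60.77 Y59.04
M3 S733
G01 X71.98 Y59.04 F634
G01 X71.98 Y17.82
G01 X60.77 Y17.82
G01 X60.77 Y59.04
M5
G0 X100.25 Y42.74
M3 S431
G01 X97.88 Y44.46 F1773
G01 X80.49 Y46.99
G01 X55.59 Y50.74
G01 X30.65 Y56.07
G01 X13.16 Y63.37
M5
G0 X100.15 Y78.55
M3 S220
G01 X146.39 Y78.55 F2540
G01 X146.39 Y41.16
G01 X100.15 Y41.16
G01 X100.15 Y78.55
M5
G0 X0.00 Y0.00

1 u = 1 mm; y_m = 89.37 − y.

[1] `<path>` cubic bezier, #008000→cut S733 F634: (62.64,19.45) → (54.42,27.37) → (45.97,44.42) → (37.51,62.93) → (29.24,75.24) → (21.37,73.68)

[2] `<polygon>` rectangle, #008000→cut S733 F634: (101.89,43.63) → (110.08,43.63) → (110.08,16.59) → (101.89,16.59) → (101.89,43.63) (closed)

[3] `<path>` rectangle, #008000→cut S733 F634: (60.77,59.04) → (71.98,59.04) → (71.98,17.82) → (60.77,17.82) → (60.77,59.04) (closed)

[4] `<path>` cubic bezier, #ff0000→score S431 F1773: (100.25,42.74) → (97.88,44.46) → (80.49,46.99) → (55.59,50.74) → (30.65,56.07) → (13.16,63.37)

[5] `<polygon>` rectangle, #ff00ff→engrave S220 F2540: (100.15,78.55) → (146.39,78.55) → (146.39,41.16) → (100.15,41.16) → (100.15,78.55) (closed)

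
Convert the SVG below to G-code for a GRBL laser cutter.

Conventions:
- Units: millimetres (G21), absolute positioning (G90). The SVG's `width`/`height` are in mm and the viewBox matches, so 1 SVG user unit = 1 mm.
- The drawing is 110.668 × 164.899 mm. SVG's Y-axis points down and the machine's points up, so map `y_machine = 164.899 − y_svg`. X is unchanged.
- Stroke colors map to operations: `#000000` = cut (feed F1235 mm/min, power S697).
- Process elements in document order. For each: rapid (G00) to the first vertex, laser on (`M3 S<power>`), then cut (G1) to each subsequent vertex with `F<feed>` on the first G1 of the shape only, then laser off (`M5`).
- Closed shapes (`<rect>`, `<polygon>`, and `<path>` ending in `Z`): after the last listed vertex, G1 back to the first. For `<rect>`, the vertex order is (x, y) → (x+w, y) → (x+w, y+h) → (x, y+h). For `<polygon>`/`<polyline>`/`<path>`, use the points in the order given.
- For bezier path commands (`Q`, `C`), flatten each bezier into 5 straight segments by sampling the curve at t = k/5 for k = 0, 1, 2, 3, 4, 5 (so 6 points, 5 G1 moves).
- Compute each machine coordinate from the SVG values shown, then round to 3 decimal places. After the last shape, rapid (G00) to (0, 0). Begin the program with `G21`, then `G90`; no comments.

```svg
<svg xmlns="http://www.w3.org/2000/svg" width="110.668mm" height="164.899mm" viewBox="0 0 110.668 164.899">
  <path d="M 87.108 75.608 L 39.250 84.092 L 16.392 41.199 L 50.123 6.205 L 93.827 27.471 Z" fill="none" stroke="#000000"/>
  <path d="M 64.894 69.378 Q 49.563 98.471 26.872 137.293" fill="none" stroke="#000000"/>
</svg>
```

Since the viewBox matches the mm dimensions, user units are millimetres directly. The only transform is the Y-flip y_m = 164.899 − y_svg.

Shape 1 is a regular polygon drawn with `<path>`. Its stroke #000000 means cut at S697, F1235. After flipping Y the toolpath is (87.108,89.291) → (39.250,80.807) → (16.392,123.700) → (50.123,158.694) → (93.827,137.428) → (87.108,89.291), returning to the start.

Shape 2 is a quadratic bezier drawn with `<path>`. Its stroke #000000 means cut at S697, F1235. After flipping Y the toolpath is (64.894,95.521) → (58.467,83.495) → (51.452,70.690) → (43.847,57.107) → (35.654,42.746) → (26.872,27.606).

G21
G90
G00 X87.108 Y89.291
M3 S697
G1 X39.250 Y80.807 F1235
G1 X16.392 Y123.700
G1 X50.123 Y158.694
G1 X93.827 Y137.428
G1 X87.108 Y89.291
M5
G00 X64.894 Y95.521
M3 S697
G1 X58.467 Y83.495 F1235
G1 X51.452 Y70.690
G1 X43.847 Y57.107
G1 X35.654 Y42.746
G1 X26.872 Y27.606
M5
G00 X0.000 Y0.000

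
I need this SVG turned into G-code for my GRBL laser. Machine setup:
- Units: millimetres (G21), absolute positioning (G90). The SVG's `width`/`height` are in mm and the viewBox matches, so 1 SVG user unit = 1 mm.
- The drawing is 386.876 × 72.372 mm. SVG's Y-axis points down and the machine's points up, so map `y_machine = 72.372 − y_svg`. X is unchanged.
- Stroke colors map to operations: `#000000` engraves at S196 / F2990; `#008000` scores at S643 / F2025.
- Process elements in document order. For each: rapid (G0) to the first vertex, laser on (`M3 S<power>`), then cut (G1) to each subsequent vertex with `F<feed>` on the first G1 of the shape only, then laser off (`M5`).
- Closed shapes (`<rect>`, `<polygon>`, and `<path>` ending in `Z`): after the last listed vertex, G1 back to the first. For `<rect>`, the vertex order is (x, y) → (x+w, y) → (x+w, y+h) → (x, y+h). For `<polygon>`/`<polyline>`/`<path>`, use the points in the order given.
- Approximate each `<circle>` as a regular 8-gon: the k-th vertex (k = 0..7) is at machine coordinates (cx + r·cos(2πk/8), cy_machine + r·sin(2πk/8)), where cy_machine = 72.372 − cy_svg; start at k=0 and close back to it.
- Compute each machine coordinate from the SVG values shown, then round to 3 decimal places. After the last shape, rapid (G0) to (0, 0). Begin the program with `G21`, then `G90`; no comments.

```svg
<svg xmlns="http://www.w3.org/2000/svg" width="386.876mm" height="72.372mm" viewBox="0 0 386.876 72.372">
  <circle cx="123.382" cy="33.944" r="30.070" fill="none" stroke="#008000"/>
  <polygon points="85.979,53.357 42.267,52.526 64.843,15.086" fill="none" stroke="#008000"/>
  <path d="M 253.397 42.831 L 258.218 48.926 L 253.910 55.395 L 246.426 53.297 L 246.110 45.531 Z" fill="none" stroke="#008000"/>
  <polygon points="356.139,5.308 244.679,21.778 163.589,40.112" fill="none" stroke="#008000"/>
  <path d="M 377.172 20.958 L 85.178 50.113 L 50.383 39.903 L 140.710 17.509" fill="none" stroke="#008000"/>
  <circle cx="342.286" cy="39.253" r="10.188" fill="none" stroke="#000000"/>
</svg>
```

1 u = 1 mm; y_m = 72.372 − y.

[1] `<circle>` circle, #008000→score S643 F2025: (153.452,38.428) → (144.645,59.691) → (123.382,68.498) → (102.119,59.691) → (93.312,38.428) → (102.119,17.165) → (123.382,8.358) → (144.645,17.165) → (153.452,38.428) (closed)

[2] `<polygon>` regular polygon, #008000→score S643 F2025: (85.979,19.015) → (42.267,19.846) → (64.843,57.286) → (85.979,19.015) (closed)

[3] `<path>` regular polygon, #008000→score S643 F2025: (253.397,29.541) → (258.218,23.446) → (253.910,16.977) → (246.426,19.075) → (246.110,26.841) → (253.397,29.541) (closed)

[4] `<polygon>` closed polygon, #008000→score S643 F2025: (356.139,67.064) → (244.679,50.594) → (163.589,32.260) → (356.139,67.064) (closed)

[5] `<path>` open polyline, #008000→score S643 F2025: (377.172,51.414) → (85.178,22.259) → (50.383,32.469) → (140.710,54.863)

[6] `<circle>` circle, #000000→engrave S196 F2990: (352.474,33.119) → (349.490,40.323) → (342.286,43.307) → (335.082,40.323) → (332.098,33.119) → (335.082,25.915) → (342.286,22.931) → (349.490,25.915) → (352.474,33.119) (closed)

G21
G90
G0 X153.452 Y38.428
M3 S643
G1 X144.645 Y59.691 F2025
G1 X123.382 Y68.498
G1 X102.119 Y59.691
G1 X93.312 Y38.428
G1 X102.119 Y17.165
G1 X123.382 Y8.358
G1 X144.645 Y17.165
G1 X153.452 Y38.428
M5
G0 X85.979 Y19.015
M3 S643
G1 X42.267 Y19.846 F2025
G1 X64.843 Y57.286
G1 X85.979 Y19.015
M5
G0 X253.397 Y29.541
M3 S643
G1 X258.218 Y23.446 F2025
G1 X253.910 Y16.977
G1 X246.426 Y19.075
G1 X246.110 Y26.841
G1 X253.397 Y29.541
M5
G0 X356.139 Y67.064
M3 S643
G1 X244.679 Y50.594 F2025
G1 X163.589 Y32.260
G1 X356.139 Y67.064
M5
G0 X377.172 Y51.414
M3 S643
G1 X85.178 Y22.259 F2025
G1 X50.383 Y32.469
G1 X140.710 Y54.863
M5
G0 X352.474 Y33.119
M3 S196
G1 X349.490 Y40.323 F2990
G1 X342.286 Y43.307
G1 X335.082 Y40.323
G1 X332.098 Y33.119
G1 X335.082 Y25.915
G1 X342.286 Y22.931
G1 X349.490 Y25.915
G1 X352.474 Y33.119
M5
G0 X0.000 Y0.000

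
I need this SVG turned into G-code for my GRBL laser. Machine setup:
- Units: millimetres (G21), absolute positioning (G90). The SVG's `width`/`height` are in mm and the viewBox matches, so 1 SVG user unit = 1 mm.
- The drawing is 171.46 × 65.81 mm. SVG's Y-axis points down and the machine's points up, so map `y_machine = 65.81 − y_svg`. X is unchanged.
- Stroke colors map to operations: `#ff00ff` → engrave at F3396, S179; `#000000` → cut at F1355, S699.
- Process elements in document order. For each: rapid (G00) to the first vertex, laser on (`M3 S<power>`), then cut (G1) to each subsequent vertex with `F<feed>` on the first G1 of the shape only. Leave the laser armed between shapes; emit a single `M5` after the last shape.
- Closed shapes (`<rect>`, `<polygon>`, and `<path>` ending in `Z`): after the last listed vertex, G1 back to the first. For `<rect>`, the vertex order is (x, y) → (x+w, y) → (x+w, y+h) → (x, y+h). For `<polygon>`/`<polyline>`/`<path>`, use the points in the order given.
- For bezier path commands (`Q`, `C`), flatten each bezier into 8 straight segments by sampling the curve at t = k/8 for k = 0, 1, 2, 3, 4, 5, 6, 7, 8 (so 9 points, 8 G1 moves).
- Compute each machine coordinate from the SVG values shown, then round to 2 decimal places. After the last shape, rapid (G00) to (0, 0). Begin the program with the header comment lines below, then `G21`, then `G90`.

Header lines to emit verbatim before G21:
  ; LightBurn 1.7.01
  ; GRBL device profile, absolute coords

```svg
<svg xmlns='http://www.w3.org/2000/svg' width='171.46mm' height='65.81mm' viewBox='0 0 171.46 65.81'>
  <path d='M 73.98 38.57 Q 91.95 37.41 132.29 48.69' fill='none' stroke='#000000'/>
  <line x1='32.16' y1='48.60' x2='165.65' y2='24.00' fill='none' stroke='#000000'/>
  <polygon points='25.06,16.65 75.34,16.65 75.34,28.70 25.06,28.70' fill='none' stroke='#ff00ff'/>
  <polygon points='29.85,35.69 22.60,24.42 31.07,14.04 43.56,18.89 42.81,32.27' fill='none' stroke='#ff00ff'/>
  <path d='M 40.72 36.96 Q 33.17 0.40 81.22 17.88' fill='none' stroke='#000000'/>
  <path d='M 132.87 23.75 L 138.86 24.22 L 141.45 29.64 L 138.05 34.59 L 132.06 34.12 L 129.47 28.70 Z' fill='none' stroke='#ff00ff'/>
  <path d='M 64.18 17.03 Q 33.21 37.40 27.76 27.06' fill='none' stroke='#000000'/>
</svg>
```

viewBox `0 0 171.46 65.81` with mm width/height → 1 unit = 1 mm. Flip: y_m = 65.81 − y_svg.

**Shape 1** — `<path>` quadratic bezier, stroke `#000000` → cut (S699, F1355). Control points (SVG): P0=(73.98,38.57), P1=(91.95,37.41), P2=(132.29,48.69); sampled at t=k/8. Machine vertices: (73.98,27.24) → (78.82,27.34) → (84.36,27.04) → (90.60,26.36) → (97.54,25.29) → (105.18,23.83) → (113.52,21.98) → (122.55,19.75) → (132.29,17.12). Open path.

**Shape 2** — `<line>` line segment, stroke `#000000` → cut (S699, F1355). Machine vertices: (32.16,17.21) → (165.65,41.81). Open path.

**Shape 3** — `<polygon>` rectangle, stroke `#ff00ff` → engrave (S179, F3396). Machine vertices: (25.06,49.16) → (75.34,49.16) → (75.34,37.11) → (25.06,37.11) → (25.06,49.16). Closed: final G1 returns to the first vertex.

**Shape 4** — `<polygon>` regular polygon, stroke `#ff00ff` → engrave (S179, F3396). Machine vertices: (29.85,30.12) → (22.60,41.39) → (31.07,51.77) → (43.56,46.92) → (42.81,33.54) → (29.85,30.12). Closed: final G1 returns to the first vertex.

**Shape 5** — `<path>` quadratic bezier, stroke `#000000` → cut (S699, F1355). Control points (SVG): P0=(40.72,36.96), P1=(33.17,0.40), P2=(81.22,17.88); sampled at t=k/8. Machine vertices: (40.72,28.85) → (39.70,37.15) → (40.42,43.75) → (42.88,48.67) → (47.07,51.90) → (53.00,53.44) → (60.67,53.29) → (70.08,51.46) → (81.22,47.93). Open path.

**Shape 6** — `<path>` regular polygon, stroke `#ff00ff` → engrave (S179, F3396). Machine vertices: (132.87,42.06) → (138.86,41.59) → (141.45,36.17) → (138.05,31.22) → (132.06,31.69) → (129.47,37.11) → (132.87,42.06). Closed: final G1 returns to the first vertex.

**Shape 7** — `<path>` quadratic bezier, stroke `#000000` → cut (S699, F1355). Control points (SVG): P0=(64.18,17.03), P1=(33.21,37.40), P2=(27.76,27.06); sampled at t=k/8. Machine vertices: (64.18,48.78) → (56.84,44.17) → (50.29,40.51) → (44.54,37.82) → (39.59,36.09) → (35.44,35.31) → (32.08,35.50) → (29.52,36.64) → (27.76,38.75). Open path.

; LightBurn 1.7.01
; GRBL device profile, absolute coords
G21
G90
G00 X73.98 Y27.24
M3 S699
G1 X78.82 Y27.34 F1355
G1 X84.36 Y27.04
G1 X90.60 Y26.36
G1 X97.54 Y25.29
G1 X105.18 Y23.83
G1 X113.52 Y21.98
G1 X122.55 Y19.75
G1 X132.29 Y17.12
G00 X32.16 Y17.21
M3 S699
G1 X165.65 Y41.81 F1355
G00 X25.06 Y49.16
M3 S179
G1 X75.34 Y49.16 F3396
G1 X75.34 Y37.11
G1 X25.06 Y37.11
G1 X25.06 Y49.16
G00 X29.85 Y30.12
M3 S179
G1 X22.60 Y41.39 F3396
G1 X31.07 Y51.77
G1 X43.56 Y46.92
G1 X42.81 Y33.54
G1 X29.85 Y30.12
G00 X40.72 Y28.85
M3 S699
G1 X39.70 Y37.15 F1355
G1 X40.42 Y43.75
G1 X42.88 Y48.67
G1 X47.07 Y51.90
G1 X53.00 Y53.44
G1 X60.67 Y53.29
G1 X70.08 Y51.46
G1 X81.22 Y47.93
G00 X132.87 Y42.06
M3 S179
G1 X138.86 Y41.59 F3396
G1 X141.45 Y36.17
G1 X138.05 Y31.22
G1 X132.06 Y31.69
G1 X129.47 Y37.11
G1 X132.87 Y42.06
G00 X64.18 Y48.78
M3 S699
G1 X56.84 Y44.17 F1355
G1 X50.29 Y40.51
G1 X44.54 Y37.82
G1 X39.59 Y36.09
G1 X35.44 Y35.31
G1 X32.08 Y35.50
G1 X29.52 Y36.64
G1 X27.76 Y38.75
M5
G00 X0.00 Y0.00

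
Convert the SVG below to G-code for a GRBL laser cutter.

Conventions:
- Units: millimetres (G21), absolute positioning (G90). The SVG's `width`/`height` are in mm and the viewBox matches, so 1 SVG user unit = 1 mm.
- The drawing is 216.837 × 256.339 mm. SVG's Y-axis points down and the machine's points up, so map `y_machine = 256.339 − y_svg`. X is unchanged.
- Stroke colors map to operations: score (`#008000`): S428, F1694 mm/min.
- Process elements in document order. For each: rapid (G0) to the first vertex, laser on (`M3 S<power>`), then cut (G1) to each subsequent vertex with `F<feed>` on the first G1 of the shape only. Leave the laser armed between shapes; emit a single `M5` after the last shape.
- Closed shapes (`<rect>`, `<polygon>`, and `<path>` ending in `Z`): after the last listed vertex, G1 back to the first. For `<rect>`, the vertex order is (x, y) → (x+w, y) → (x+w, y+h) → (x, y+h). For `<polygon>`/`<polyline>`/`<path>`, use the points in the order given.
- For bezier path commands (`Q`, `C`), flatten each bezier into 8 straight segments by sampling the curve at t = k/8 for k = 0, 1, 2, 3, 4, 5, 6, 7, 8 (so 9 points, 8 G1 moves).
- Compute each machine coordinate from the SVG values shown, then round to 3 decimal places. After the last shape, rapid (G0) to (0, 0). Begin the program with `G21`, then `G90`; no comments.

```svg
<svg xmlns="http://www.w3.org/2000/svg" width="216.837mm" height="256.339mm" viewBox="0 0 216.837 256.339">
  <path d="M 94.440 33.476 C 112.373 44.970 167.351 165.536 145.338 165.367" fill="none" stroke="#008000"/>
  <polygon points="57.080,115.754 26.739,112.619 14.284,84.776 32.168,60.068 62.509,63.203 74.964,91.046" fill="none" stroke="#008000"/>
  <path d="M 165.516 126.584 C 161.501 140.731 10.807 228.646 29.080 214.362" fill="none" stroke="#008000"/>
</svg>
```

viewBox `0 0 216.837 256.339` with mm width/height → 1 unit = 1 mm. Flip: y_m = 256.339 − y_svg.

**Shape 1** — `<path>` cubic bezier, stroke `#008000` → score (S428, F1694). Control points (SVG): P0=(94.440,33.476), P1=(112.373,44.970), P2=(167.351,165.536), P3=(145.338,165.367); sampled at t=k/8. Machine vertices: (94.440,222.863) → (102.679,213.889) → (113.054,197.382) → (124.229,176.036) → (134.869,152.544) → (143.636,129.598) → (149.194,109.892) → (150.207,96.119) → (145.338,90.972). Open path.

**Shape 2** — `<polygon>` regular polygon, stroke `#008000` → score (S428, F1694). Machine vertices: (57.080,140.585) → (26.739,143.720) → (14.284,171.563) → (32.168,196.271) → (62.509,193.136) → (74.964,165.293) → (57.080,140.585). Closed: final G1 returns to the first vertex.

**Shape 3** — `<path>` cubic bezier, stroke `#008000` → score (S428, F1694). Control points (SVG): P0=(165.516,126.584), P1=(161.501,140.731), P2=(10.807,228.646), P3=(29.080,214.362); sampled at t=k/8. Machine vertices: (165.516,129.755) → (157.751,121.336) → (139.934,108.063) → (115.764,91.998) → (88.940,75.204) → (63.160,59.743) → (42.125,47.677) → (29.531,41.067) → (29.080,41.977). Open path.

G21
G90
G0 X94.440 Y222.863
M3 S428
G1 X102.679 Y213.889 F1694
G1 X113.054 Y197.382
G1 X124.229 Y176.036
G1 X134.869 Y152.544
G1 X143.636 Y129.598
G1 X149.194 Y109.892
G1 X150.207 Y96.119
G1 X145.338 Y90.972
G0 X57.080 Y140.585
M3 S428
G1 X26.739 Y143.720 F1694
G1 X14.284 Y171.563
G1 X32.168 Y196.271
G1 X62.509 Y193.136
G1 X74.964 Y165.293
G1 X57.080 Y140.585
G0 X165.516 Y129.755
M3 S428
G1 X157.751 Y121.336 F1694
G1 X139.934 Y108.063
G1 X115.764 Y91.998
G1 X88.940 Y75.204
G1 X63.160 Y59.743
G1 X42.125 Y47.677
G1 X29.531 Y41.067
G1 X29.080 Y41.977
M5
G0 X0.000 Y0.000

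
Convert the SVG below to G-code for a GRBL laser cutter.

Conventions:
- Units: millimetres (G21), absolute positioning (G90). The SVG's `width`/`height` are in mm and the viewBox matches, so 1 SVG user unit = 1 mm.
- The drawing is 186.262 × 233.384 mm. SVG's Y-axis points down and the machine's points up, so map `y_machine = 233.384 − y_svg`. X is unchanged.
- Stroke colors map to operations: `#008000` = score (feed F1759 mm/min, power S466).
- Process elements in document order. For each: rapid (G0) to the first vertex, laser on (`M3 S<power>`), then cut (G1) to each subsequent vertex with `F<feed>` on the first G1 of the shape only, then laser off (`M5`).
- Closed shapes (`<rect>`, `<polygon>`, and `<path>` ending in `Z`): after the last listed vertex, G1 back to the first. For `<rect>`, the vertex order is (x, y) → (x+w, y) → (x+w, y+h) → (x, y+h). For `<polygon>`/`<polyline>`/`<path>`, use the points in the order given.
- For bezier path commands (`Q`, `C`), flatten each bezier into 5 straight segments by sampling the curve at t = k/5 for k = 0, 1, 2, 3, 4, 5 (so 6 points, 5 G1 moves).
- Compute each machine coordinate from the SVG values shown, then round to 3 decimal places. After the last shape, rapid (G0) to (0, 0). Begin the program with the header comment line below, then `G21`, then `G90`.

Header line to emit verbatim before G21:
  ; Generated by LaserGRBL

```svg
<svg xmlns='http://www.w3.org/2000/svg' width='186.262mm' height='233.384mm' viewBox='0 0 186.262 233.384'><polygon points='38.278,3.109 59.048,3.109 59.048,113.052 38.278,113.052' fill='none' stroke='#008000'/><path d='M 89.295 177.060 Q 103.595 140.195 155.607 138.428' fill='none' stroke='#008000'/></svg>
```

; Generated by LaserGRBL
G21
G90
G0 X38.278 Y230.275
M3 S466
G1 X59.048 Y230.275 F1759
G1 X59.048 Y120.332
G1 X38.278 Y120.332
G1 X38.278 Y230.275
M5
G0 X89.295 Y56.324
M3 S466
G1 X96.523 Y69.666 F1759
G1 X106.769 Y80.200
G1 X120.031 Y87.927
G1 X136.311 Y92.845
G1 X155.607 Y94.956
M5
G0 X0.000 Y0.000

Since the viewBox matches the mm dimensions, user units are millimetres directly. The only transform is the Y-flip y_m = 233.384 − y_svg.

Shape 1 is a rectangle drawn with `<polygon>`. Its stroke #008000 means score at S466, F1759. After flipping Y the toolpath is (38.278,230.275) → (59.048,230.275) → (59.048,120.332) → (38.278,120.332) → (38.278,230.275), returning to the start.

Shape 2 is a quadratic bezier drawn with `<path>`. Its stroke #008000 means score at S466, F1759. After flipping Y the toolpath is (89.295,56.324) → (96.523,69.666) → (106.769,80.200) → (120.031,87.927) → (136.311,92.845) → (155.607,94.956).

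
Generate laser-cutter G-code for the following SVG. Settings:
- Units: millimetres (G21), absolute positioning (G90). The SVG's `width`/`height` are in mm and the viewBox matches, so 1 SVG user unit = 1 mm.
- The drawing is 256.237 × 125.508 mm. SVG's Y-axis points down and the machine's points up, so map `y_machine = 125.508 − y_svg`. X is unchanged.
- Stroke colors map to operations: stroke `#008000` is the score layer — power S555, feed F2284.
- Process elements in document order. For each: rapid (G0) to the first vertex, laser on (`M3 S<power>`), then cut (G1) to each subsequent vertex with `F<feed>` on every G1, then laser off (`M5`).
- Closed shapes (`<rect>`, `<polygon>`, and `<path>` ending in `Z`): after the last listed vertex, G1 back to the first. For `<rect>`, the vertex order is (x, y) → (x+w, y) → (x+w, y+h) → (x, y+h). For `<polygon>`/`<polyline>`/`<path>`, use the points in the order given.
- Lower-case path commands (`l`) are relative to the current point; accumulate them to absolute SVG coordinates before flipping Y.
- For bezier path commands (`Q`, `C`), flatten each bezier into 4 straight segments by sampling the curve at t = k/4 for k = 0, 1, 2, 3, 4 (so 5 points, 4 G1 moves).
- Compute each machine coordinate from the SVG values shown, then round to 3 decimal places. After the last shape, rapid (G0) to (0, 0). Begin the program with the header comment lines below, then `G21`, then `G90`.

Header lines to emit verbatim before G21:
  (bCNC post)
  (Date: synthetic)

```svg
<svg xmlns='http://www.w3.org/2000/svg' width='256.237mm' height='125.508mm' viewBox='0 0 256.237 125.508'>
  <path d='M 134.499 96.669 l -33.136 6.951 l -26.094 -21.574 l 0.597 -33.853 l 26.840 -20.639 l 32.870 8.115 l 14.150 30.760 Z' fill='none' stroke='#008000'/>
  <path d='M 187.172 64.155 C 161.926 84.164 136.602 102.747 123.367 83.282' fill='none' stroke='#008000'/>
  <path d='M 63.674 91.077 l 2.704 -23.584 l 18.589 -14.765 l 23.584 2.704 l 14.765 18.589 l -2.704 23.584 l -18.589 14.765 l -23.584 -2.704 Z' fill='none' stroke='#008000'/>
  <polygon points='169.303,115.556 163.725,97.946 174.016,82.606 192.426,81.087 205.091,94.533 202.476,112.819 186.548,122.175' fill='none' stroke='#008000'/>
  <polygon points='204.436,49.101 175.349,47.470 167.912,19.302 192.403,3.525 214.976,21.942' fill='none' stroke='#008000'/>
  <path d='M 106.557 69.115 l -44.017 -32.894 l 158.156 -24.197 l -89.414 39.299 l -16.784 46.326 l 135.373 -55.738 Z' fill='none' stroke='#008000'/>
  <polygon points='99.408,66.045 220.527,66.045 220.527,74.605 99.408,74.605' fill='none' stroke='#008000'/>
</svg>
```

(bCNC post)
(Date: synthetic)
G21
G90
G0 X134.499 Y28.839
M3 S555
G1 X101.363 Y21.888 F2284
G1 X75.269 Y43.462 F2284
G1 X75.866 Y77.315 F2284
G1 X102.706 Y97.954 F2284
G1 X135.576 Y89.839 F2284
G1 X149.726 Y59.079 F2284
G1 X134.499 Y28.839 F2284
M5
G0 X187.172 Y61.353
M3 S555
G1 X168.413 Y47.186 F2284
G1 X150.765 Y36.987 F2284
G1 X135.370 Y34.189 F2284
G1 X123.367 Y42.226 F2284
M5
G0 X63.674 Y34.431
M3 S555
G1 X66.378 Y58.015 F2284
G1 X84.967 Y72.780 F2284
G1 X108.551 Y70.076 F2284
G1 X123.316 Y51.487 F2284
G1 X120.612 Y27.903 F2284
G1 X102.023 Y13.138 F2284
G1 X78.439 Y15.842 F2284
G1 X63.674 Y34.431 F2284
M5
G0 X169.303 Y9.952
M3 S555
G1 X163.725 Y27.562 F2284
G1 X174.016 Y42.902 F2284
G1 X192.426 Y44.421 F2284
G1 X205.091 Y30.975 F2284
G1 X202.476 Y12.689 F2284
G1 X186.548 Y3.333 F2284
G1 X169.303 Y9.952 F2284
M5
G0 X204.436 Y76.407
M3 S555
G1 X175.349 Y78.038 F2284
G1 X167.912 Y106.206 F2284
G1 X192.403 Y121.983 F2284
G1 X214.976 Y103.566 F2284
G1 X204.436 Y76.407 F2284
M5
G0 X106.557 Y56.393
M3 S555
G1 X62.540 Y89.287 F2284
G1 X220.696 Y113.484 F2284
G1 X131.282 Y74.185 F2284
G1 X114.498 Y27.859 F2284
G1 X249.871 Y83.597 F2284
G1 X106.557 Y56.393 F2284
M5
G0 X99.408 Y59.463
M3 S555
G1 X220.527 Y59.463 F2284
G1 X220.527 Y50.903 F2284
G1 X99.408 Y50.903 F2284
G1 X99.408 Y59.463 F2284
M5
G0 X0.000 Y0.000

1 u = 1 mm; y_m = 125.508 − y.

[1] `<path>` regular polygon, #008000→score S555 F2284: (134.499,28.839) → (101.363,21.888) → (75.269,43.462) → (75.866,77.315) → (102.706,97.954) → (135.576,89.839) → (149.726,59.079) → (134.499,28.839) (closed)

[2] `<path>` cubic bezier, #008000→score S555 F2284: (187.172,61.353) → (168.413,47.186) → (150.765,36.987) → (135.370,34.189) → (123.367,42.226)

[3] `<path>` regular polygon, #008000→score S555 F2284: (63.674,34.431) → (66.378,58.015) → (84.967,72.780) → (108.551,70.076) → (123.316,51.487) → (120.612,27.903) → (102.023,13.138) → (78.439,15.842) → (63.674,34.431) (closed)

[4] `<polygon>` regular polygon, #008000→score S555 F2284: (169.303,9.952) → (163.725,27.562) → (174.016,42.902) → (192.426,44.421) → (205.091,30.975) → (202.476,12.689) → (186.548,3.333) → (169.303,9.952) (closed)

[5] `<polygon>` regular polygon, #008000→score S555 F2284: (204.436,76.407) → (175.349,78.038) → (167.912,106.206) → (192.403,121.983) → (214.976,103.566) → (204.436,76.407) (closed)

[6] `<path>` closed polygon, #008000→score S555 F2284: (106.557,56.393) → (62.540,89.287) → (220.696,113.484) → (131.282,74.185) → (114.498,27.859) → (249.871,83.597) → (106.557,56.393) (closed)

[7] `<polygon>` rectangle, #008000→score S555 F2284: (99.408,59.463) → (220.527,59.463) → (220.527,50.903) → (99.408,50.903) → (99.408,59.463) (closed)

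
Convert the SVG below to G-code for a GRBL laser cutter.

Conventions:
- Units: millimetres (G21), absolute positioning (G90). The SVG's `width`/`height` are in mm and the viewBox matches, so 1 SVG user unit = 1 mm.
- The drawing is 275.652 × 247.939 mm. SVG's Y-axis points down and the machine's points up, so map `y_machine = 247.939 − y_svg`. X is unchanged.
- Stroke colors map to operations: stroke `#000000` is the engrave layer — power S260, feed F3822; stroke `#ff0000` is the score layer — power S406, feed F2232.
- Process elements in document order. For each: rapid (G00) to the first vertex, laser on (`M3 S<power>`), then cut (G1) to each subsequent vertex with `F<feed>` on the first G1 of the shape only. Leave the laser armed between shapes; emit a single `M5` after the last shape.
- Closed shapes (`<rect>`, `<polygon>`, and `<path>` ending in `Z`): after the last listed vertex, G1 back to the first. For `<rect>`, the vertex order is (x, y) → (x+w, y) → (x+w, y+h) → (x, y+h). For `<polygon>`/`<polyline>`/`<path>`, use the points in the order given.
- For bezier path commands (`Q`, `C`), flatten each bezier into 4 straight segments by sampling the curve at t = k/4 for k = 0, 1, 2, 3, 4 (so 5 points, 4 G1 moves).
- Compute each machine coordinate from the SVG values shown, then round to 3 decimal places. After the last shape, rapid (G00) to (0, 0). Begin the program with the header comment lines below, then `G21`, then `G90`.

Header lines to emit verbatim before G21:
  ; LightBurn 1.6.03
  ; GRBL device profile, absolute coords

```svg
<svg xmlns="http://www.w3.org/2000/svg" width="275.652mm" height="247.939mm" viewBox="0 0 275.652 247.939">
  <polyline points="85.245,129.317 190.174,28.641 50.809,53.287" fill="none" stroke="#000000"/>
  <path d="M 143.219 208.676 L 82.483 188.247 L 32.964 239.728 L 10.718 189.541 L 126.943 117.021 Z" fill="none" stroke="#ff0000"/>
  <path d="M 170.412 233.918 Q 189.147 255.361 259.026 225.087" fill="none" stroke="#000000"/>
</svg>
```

; LightBurn 1.6.03
; GRBL device profile, absolute coords
G21
G90
G00 X85.245 Y118.622
M3 S260
G1 X190.174 Y219.298 F3822
G1 X50.809 Y194.652
G00 X143.219 Y39.263
M3 S406
G1 X82.483 Y59.692 F2232
G1 X32.964 Y8.211
G1 X10.718 Y58.398
G1 X126.943 Y130.918
G1 X143.219 Y39.263
G00 X170.412 Y14.021
M3 S260
G1 X182.976 Y6.532 F3822
G1 X201.933 Y5.507
G1 X227.283 Y10.947
G1 X259.026 Y22.852
M5
G00 X0.000 Y0.000

viewBox `0 0 275.652 247.939` with mm width/height → 1 unit = 1 mm. Flip: y_m = 247.939 − y_svg.

**Shape 1** — `<polyline>` open polyline, stroke `#000000` → engrave (S260, F3822). Machine vertices: (85.245,118.622) → (190.174,219.298) → (50.809,194.652). Open path.

**Shape 2** — `<path>` closed polygon, stroke `#ff0000` → score (S406, F2232). Machine vertices: (143.219,39.263) → (82.483,59.692) → (32.964,8.211) → (10.718,58.398) → (126.943,130.918) → (143.219,39.263). Closed: final G1 returns to the first vertex.

**Shape 3** — `<path>` quadratic bezier, stroke `#000000` → engrave (S260, F3822). Control points (SVG): P0=(170.412,233.918), P1=(189.147,255.361), P2=(259.026,225.087); sampled at t=k/4. Machine vertices: (170.412,14.021) → (182.976,6.532) → (201.933,5.507) → (227.283,10.947) → (259.026,22.852). Open path.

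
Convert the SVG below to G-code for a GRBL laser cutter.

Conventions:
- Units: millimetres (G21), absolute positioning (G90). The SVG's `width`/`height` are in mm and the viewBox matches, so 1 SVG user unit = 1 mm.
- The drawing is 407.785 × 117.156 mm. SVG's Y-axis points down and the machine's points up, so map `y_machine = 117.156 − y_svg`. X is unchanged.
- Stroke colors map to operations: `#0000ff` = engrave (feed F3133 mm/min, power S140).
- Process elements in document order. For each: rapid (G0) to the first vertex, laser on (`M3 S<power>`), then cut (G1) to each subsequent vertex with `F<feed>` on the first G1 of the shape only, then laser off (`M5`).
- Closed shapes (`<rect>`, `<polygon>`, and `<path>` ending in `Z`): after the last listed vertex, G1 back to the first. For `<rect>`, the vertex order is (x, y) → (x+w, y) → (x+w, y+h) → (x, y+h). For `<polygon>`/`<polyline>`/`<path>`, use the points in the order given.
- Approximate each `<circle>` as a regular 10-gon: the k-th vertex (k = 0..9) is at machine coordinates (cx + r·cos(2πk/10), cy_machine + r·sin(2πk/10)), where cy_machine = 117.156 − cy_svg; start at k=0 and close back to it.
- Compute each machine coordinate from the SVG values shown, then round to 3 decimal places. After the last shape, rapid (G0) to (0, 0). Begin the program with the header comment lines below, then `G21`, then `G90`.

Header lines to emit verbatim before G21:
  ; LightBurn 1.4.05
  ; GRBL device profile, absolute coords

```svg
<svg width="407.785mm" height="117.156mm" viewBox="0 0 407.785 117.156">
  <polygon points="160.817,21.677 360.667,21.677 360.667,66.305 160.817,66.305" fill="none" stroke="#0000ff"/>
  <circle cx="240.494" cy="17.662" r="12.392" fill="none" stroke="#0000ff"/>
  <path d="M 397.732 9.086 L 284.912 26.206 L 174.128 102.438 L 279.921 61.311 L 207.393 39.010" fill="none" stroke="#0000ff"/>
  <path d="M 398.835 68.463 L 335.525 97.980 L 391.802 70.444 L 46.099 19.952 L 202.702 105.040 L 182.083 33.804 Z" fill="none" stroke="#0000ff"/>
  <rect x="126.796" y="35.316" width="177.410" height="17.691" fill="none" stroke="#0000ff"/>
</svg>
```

Since the viewBox matches the mm dimensions, user units are millimetres directly. The only transform is the Y-flip y_m = 117.156 − y_svg.

Shape 1 is a rectangle drawn with `<polygon>`. Its stroke #0000ff means engrave at S140, F3133. After flipping Y the toolpath is (160.817,95.479) → (360.667,95.479) → (360.667,50.851) → (160.817,50.851) → (160.817,95.479), returning to the start.

Shape 2 is a circle drawn with `<circle>`. Its stroke #0000ff means engrave at S140, F3133. After flipping Y the toolpath is (252.886,99.494) → (250.519,106.778) → (244.323,111.279) → (236.665,111.279) → (230.469,106.778) → (228.102,99.494) → (230.469,92.210) → (236.665,87.709) → (244.323,87.709) → (250.519,92.210) → (252.886,99.494), returning to the start.

Shape 3 is a open polyline drawn with `<path>`. Its stroke #0000ff means engrave at S140, F3133. After flipping Y the toolpath is (397.732,108.070) → (284.912,90.950) → (174.128,14.718) → (279.921,55.845) → (207.393,78.146).

Shape 4 is a closed polygon drawn with `<path>`. Its stroke #0000ff means engrave at S140, F3133. After flipping Y the toolpath is (398.835,48.693) → (335.525,19.176) → (391.802,46.712) → (46.099,97.204) → (202.702,12.116) → (182.083,83.352) → (398.835,48.693), returning to the start.

Shape 5 is a rectangle drawn with `<rect>`. Its stroke #0000ff means engrave at S140, F3133. After flipping Y the toolpath is (126.796,81.840) → (304.206,81.840) → (304.206,64.149) → (126.796,64.149) → (126.796,81.840), returning to the start.

; LightBurn 1.4.05
; GRBL device profile, absolute coords
G21
G90
G0 X160.817 Y95.479
M3 S140
G1 X360.667 Y95.479 F3133
G1 X360.667 Y50.851
G1 X160.817 Y50.851
G1 X160.817 Y95.479
M5
G0 X252.886 Y99.494
M3 S140
G1 X250.519 Y106.778 F3133
G1 X244.323 Y111.279
G1 X236.665 Y111.279
G1 X230.469 Y106.778
G1 X228.102 Y99.494
G1 X230.469 Y92.210
G1 X236.665 Y87.709
G1 X244.323 Y87.709
G1 X250.519 Y92.210
G1 X252.886 Y99.494
M5
G0 X397.732 Y108.070
M3 S140
G1 X284.912 Y90.950 F3133
G1 X174.128 Y14.718
G1 X279.921 Y55.845
G1 X207.393 Y78.146
M5
G0 X398.835 Y48.693
M3 S140
G1 X335.525 Y19.176 F3133
G1 X391.802 Y46.712
G1 X46.099 Y97.204
G1 X202.702 Y12.116
G1 X182.083 Y83.352
G1 X398.835 Y48.693
M5
G0 X126.796 Y81.840
M3 S140
G1 X304.206 Y81.840 F3133
G1 X304.206 Y64.149
G1 X126.796 Y64.149
G1 X126.796 Y81.840
M5
G0 X0.000 Y0.000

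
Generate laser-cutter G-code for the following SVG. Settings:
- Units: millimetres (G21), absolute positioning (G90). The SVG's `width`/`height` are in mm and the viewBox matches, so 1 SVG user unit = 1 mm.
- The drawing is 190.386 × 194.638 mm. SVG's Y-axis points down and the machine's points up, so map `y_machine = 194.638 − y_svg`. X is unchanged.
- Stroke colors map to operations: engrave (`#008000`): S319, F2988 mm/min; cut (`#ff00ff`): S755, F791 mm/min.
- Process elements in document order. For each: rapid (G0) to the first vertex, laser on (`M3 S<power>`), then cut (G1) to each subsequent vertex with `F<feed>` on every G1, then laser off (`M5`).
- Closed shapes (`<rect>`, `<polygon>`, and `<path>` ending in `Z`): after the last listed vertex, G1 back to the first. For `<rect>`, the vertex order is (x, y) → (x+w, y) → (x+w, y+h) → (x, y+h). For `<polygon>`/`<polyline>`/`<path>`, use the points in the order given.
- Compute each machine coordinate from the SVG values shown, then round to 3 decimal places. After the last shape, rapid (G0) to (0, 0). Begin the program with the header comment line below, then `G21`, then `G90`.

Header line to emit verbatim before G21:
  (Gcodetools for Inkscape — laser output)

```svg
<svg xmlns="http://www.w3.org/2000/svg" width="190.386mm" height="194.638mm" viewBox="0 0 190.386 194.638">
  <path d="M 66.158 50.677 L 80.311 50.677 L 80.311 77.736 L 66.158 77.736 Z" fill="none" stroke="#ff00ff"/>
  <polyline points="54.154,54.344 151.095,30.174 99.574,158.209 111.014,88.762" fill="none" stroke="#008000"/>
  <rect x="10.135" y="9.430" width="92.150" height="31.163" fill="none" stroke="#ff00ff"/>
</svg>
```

(Gcodetools for Inkscape — laser output)
G21
G90
G0 X66.158 Y143.961
M3 S755
G1 X80.311 Y143.961 F791
G1 X80.311 Y116.902 F791
G1 X66.158 Y116.902 F791
G1 X66.158 Y143.961 F791
M5
G0 X54.154 Y140.294
M3 S319
G1 X151.095 Y164.464 F2988
G1 X99.574 Y36.429 F2988
G1 X111.014 Y105.876 F2988
M5
G0 X10.135 Y185.208
M3 S755
G1 X102.285 Y185.208 F791
G1 X102.285 Y154.045 F791
G1 X10.135 Y154.045 F791
G1 X10.135 Y185.208 F791
M5
G0 X0.000 Y0.000

1 u = 1 mm; y_m = 194.638 − y.

[1] `<path>` rectangle, #ff00ff→cut S755 F791: (66.158,143.961) → (80.311,143.961) → (80.311,116.902) → (66.158,116.902) → (66.158,143.961) (closed)

[2] `<polyline>` open polyline, #008000→engrave S319 F2988: (54.154,140.294) → (151.095,164.464) → (99.574,36.429) → (111.014,105.876)

[3] `<rect>` rectangle, #ff00ff→cut S755 F791: (10.135,185.208) → (102.285,185.208) → (102.285,154.045) → (10.135,154.045) → (10.135,185.208) (closed)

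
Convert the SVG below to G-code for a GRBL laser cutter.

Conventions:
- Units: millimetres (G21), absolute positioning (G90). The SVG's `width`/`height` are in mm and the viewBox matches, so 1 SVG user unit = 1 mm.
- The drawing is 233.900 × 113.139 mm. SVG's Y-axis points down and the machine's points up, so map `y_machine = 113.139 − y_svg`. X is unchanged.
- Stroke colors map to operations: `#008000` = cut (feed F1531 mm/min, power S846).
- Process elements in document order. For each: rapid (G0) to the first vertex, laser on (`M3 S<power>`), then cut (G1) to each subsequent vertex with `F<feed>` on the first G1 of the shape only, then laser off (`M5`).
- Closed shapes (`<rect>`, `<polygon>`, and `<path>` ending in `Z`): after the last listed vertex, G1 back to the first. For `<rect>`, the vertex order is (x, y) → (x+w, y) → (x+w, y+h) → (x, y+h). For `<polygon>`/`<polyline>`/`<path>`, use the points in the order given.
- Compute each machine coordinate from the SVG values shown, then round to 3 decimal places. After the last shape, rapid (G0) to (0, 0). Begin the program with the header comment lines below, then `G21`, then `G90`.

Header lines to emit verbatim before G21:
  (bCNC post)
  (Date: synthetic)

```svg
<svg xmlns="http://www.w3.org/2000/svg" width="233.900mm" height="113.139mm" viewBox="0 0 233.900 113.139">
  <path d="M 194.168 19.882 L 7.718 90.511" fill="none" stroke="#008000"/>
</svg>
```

1 u = 1 mm; y_m = 113.139 − y.

[1] `<path>` line segment, #008000→cut S846 F1531: (194.168,93.257) → (7.718,22.628)

(bCNC post)
(Date: synthetic)
G21
G90
G0 X194.168 Y93.257
M3 S846
G1 X7.718 Y22.628 F1531
M5
G0 X0.000 Y0.000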